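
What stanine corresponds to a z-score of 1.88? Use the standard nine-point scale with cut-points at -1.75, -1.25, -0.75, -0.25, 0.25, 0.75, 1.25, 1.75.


Stanine boundaries: [-1.75, -1.25, -0.75, -0.25, 0.25, 0.75, 1.25, 1.75]
z = 1.88
Check each boundary:
  z >= -1.75 -> could be stanine 2
  z >= -1.25 -> could be stanine 3
  z >= -0.75 -> could be stanine 4
  z >= -0.25 -> could be stanine 5
  z >= 0.25 -> could be stanine 6
  z >= 0.75 -> could be stanine 7
  z >= 1.25 -> could be stanine 8
  z >= 1.75 -> could be stanine 9
Highest qualifying boundary gives stanine = 9

9


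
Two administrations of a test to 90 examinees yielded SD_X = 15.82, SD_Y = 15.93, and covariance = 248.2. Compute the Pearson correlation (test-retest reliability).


r = cov(X,Y) / (SD_X * SD_Y)
r = 248.2 / (15.82 * 15.93)
r = 248.2 / 252.0126
r = 0.9849

0.9849


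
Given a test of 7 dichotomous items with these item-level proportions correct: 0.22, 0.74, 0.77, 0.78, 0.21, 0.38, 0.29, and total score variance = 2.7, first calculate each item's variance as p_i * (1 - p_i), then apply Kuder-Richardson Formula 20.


For each item, compute p_i * q_i:
  Item 1: 0.22 * 0.78 = 0.1716
  Item 2: 0.74 * 0.26 = 0.1924
  Item 3: 0.77 * 0.23 = 0.1771
  Item 4: 0.78 * 0.22 = 0.1716
  Item 5: 0.21 * 0.79 = 0.1659
  Item 6: 0.38 * 0.62 = 0.2356
  Item 7: 0.29 * 0.71 = 0.2059
Sum(p_i * q_i) = 0.1716 + 0.1924 + 0.1771 + 0.1716 + 0.1659 + 0.2356 + 0.2059 = 1.3201
KR-20 = (k/(k-1)) * (1 - Sum(p_i*q_i) / Var_total)
= (7/6) * (1 - 1.3201/2.7)
= 1.1667 * 0.5111
KR-20 = 0.5963

0.5963


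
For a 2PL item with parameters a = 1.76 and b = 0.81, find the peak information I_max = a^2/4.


For 2PL, max info at theta = b = 0.81
I_max = a^2 / 4 = 1.76^2 / 4
= 3.0976 / 4
I_max = 0.7744

0.7744


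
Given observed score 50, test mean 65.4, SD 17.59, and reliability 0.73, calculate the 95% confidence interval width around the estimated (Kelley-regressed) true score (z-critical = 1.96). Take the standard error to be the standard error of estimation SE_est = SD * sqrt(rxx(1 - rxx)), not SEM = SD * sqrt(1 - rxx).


True score estimate = 0.73*50 + 0.27*65.4 = 54.158
SE_est = SD * sqrt(rxx * (1 - rxx)) = 17.59 * sqrt(0.73 * 0.27) = 17.59 * sqrt(0.1971) = 7.809247
CI = T_est +/- z * SE_est, so width = 2 * z * SE_est = 2 * 1.96 * 7.809247
Width = 30.6122

30.6122


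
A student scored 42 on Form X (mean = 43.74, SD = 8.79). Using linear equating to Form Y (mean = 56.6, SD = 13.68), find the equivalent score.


slope = SD_Y / SD_X = 13.68 / 8.79 ~ 1.5563
intercept = mean_Y - slope * mean_X = 56.6 - (13.68 / 8.79) * 43.74 ~ -11.4732
Y = slope * X + intercept. To avoid rounding drift from the rounded slope/intercept, evaluate the equivalent form Y = mean_Y + SD_Y * (X - mean_X) / SD_X at full precision:
Y = 56.6 + 13.68 * (42 - 43.74) / 8.79
Y = 56.6 - 13.68 * 1.74 / 8.79
Y = 56.6 - 23.8032 / 8.79
Y = 56.6 - 2.708
Y = 53.892

53.892


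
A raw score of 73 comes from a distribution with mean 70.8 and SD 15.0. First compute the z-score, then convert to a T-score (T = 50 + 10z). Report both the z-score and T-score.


z = (X - mean) / SD = (73 - 70.8) / 15.0
z = 2.2 / 15.0
z = 0.1467
T-score = T = 50 + 10z
Carry z at full precision (z = 2.2 / 15.0) into the conversion:
T-score = 50 + 10 * (2.2 / 15.0) = 50 + 22 / 15.0
T-score = 50 + 1.4667
T-score = 51.4667

51.4667


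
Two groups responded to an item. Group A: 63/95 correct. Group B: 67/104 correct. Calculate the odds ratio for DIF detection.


Odds_A = 63/32 = 1.9688
Odds_B = 67/37 = 1.8108
OR = Odds_A / Odds_B = 1.9688 / 1.8108
Exactly, OR = (63 * 37) / (32 * 67) = 2331 / 2144
OR = 1.0872

1.0872


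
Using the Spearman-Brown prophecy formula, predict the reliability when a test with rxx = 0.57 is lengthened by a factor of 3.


r_new = (n * rxx) / (1 + (n-1) * rxx)
r_new = (3 * 0.57) / (1 + 2 * 0.57)
r_new = 1.71 / 2.14
r_new = 0.7991

0.7991


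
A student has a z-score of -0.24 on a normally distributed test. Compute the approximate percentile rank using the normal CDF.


CDF(z) = 0.5 * (1 + erf(z/sqrt(2)))
erf(-0.1697) = -0.1897
CDF = 0.4052
Percentile rank = 0.4052 * 100 = 40.52

40.52


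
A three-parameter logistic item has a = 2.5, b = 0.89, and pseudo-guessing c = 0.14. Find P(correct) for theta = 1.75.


logit = 2.5*(1.75 - 0.89) = 2.15
P* = 1/(1 + exp(-2.15)) = 0.8957
P = 0.14 + (1 - 0.14) * 0.8957
P = 0.9103

0.9103


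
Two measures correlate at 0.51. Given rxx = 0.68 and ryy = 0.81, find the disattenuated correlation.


r_corrected = rxy / sqrt(rxx * ryy)
= 0.51 / sqrt(0.68 * 0.81)
= 0.51 / sqrt(0.5508)
= 0.51 / 0.742159
r_corrected = 0.6872

0.6872


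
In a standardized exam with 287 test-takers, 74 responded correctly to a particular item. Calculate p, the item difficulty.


Item difficulty p = number correct / total examinees
p = 74 / 287
p = 0.2578

0.2578


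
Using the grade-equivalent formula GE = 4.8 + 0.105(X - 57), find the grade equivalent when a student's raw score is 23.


raw - median = 23 - 57 = -34
slope * diff = 0.105 * -34 = -3.57
GE = 4.8 + -3.57
GE = 1.23

1.23


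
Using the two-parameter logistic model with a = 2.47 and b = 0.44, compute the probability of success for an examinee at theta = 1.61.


a*(theta - b) = 2.47 * (1.61 - 0.44) = 2.8899
exp(-2.8899) = 0.0556
P = 1 / (1 + 0.0556)
P = 0.9473

0.9473


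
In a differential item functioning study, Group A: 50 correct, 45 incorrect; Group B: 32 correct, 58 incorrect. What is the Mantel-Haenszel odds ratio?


Odds_A = 50/45 = 1.1111
Odds_B = 32/58 = 0.5517
OR = Odds_A / Odds_B = 1.1111 / 0.5517
Exactly, OR = (50 * 58) / (45 * 32) = 2900 / 1440
OR = 2.0139

2.0139


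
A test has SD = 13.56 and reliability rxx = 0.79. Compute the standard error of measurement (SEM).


SEM = SD * sqrt(1 - rxx)
SEM = 13.56 * sqrt(1 - 0.79)
SEM = 13.56 * sqrt(0.21) = 13.56 * 0.458258
SEM = 6.214

6.214


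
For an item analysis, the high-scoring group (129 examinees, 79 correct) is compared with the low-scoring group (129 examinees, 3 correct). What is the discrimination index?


p_upper = 79/129 = 0.6124
p_lower = 3/129 = 0.0233
D = 0.6124 - 0.0233 = 0.5891

0.5891


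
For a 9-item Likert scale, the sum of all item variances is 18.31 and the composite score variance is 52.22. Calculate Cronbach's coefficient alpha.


alpha = (k/(k-1)) * (1 - sum(si^2)/s_total^2)
= (9/8) * (1 - 18.31/52.22)
alpha = 0.7305

0.7305


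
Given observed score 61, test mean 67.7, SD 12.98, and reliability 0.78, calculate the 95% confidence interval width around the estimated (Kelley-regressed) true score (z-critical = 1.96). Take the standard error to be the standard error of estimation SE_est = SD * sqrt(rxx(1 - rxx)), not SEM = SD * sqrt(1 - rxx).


True score estimate = 0.78*61 + 0.22*67.7 = 62.474
SE_est = SD * sqrt(rxx * (1 - rxx)) = 12.98 * sqrt(0.78 * 0.22) = 12.98 * sqrt(0.1716) = 5.376917
CI = T_est +/- z * SE_est, so width = 2 * z * SE_est = 2 * 1.96 * 5.376917
Width = 21.0775

21.0775


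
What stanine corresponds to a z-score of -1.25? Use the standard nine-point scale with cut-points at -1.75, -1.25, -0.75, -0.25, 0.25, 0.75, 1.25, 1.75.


Stanine boundaries: [-1.75, -1.25, -0.75, -0.25, 0.25, 0.75, 1.25, 1.75]
z = -1.25
Check each boundary:
  z >= -1.75 -> could be stanine 2
  z >= -1.25 -> could be stanine 3
  z < -0.75
  z < -0.25
  z < 0.25
  z < 0.75
  z < 1.25
  z < 1.75
Highest qualifying boundary gives stanine = 3

3


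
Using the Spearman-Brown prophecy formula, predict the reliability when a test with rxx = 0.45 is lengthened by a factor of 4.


r_new = (n * rxx) / (1 + (n-1) * rxx)
r_new = (4 * 0.45) / (1 + 3 * 0.45)
r_new = 1.8 / 2.35
r_new = 0.766

0.766


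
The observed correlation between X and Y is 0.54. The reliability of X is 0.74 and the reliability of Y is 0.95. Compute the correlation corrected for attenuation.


r_corrected = rxy / sqrt(rxx * ryy)
= 0.54 / sqrt(0.74 * 0.95)
= 0.54 / sqrt(0.703)
= 0.54 / 0.838451
r_corrected = 0.644

0.644


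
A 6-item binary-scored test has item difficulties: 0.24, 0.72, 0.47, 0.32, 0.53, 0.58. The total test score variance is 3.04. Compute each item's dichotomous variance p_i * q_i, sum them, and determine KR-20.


For each item, compute p_i * q_i:
  Item 1: 0.24 * 0.76 = 0.1824
  Item 2: 0.72 * 0.28 = 0.2016
  Item 3: 0.47 * 0.53 = 0.2491
  Item 4: 0.32 * 0.68 = 0.2176
  Item 5: 0.53 * 0.47 = 0.2491
  Item 6: 0.58 * 0.42 = 0.2436
Sum(p_i * q_i) = 0.1824 + 0.2016 + 0.2491 + 0.2176 + 0.2491 + 0.2436 = 1.3434
KR-20 = (k/(k-1)) * (1 - Sum(p_i*q_i) / Var_total)
= (6/5) * (1 - 1.3434/3.04)
= 1.2 * 0.5581
KR-20 = 0.6697

0.6697


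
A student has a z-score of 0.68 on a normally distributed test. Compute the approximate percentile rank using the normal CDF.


CDF(z) = 0.5 * (1 + erf(z/sqrt(2)))
erf(0.4808) = 0.5035
CDF = 0.7517
Percentile rank = 0.7517 * 100 = 75.17

75.17


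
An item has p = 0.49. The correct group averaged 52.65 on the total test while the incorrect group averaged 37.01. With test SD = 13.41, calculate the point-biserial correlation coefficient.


q = 1 - p = 0.51
rpb = ((M1 - M0) / SD) * sqrt(p * q)
rpb = ((52.65 - 37.01) / 13.41) * sqrt(0.49 * 0.51)
rpb = 0.583

0.583


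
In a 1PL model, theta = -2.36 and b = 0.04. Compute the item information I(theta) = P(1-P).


P = 1/(1+exp(-(-2.36-0.04))) = 0.0832
I = P*(1-P) = 0.0832 * 0.9168
I = 0.0763

0.0763


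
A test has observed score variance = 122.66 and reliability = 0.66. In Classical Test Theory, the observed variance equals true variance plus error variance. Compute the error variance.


var_true = rxx * var_obs = 0.66 * 122.66 = 80.9556
var_error = var_obs - var_true
var_error = 122.66 - 80.9556
var_error = 41.7044

41.7044


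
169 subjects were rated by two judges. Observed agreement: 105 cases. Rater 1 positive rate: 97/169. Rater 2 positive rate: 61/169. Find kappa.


P_o = 105/169 = 0.621302
P_e = (97*61 + 72*108) / 28561 = 0.47943
kappa = (P_o - P_e) / (1 - P_e)
kappa = (0.621302 - 0.47943) / (1 - 0.47943)
kappa = 0.2725

0.2725


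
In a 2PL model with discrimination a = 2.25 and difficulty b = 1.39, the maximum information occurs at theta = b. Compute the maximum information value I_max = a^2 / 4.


For 2PL, max info at theta = b = 1.39
I_max = a^2 / 4 = 2.25^2 / 4
= 5.0625 / 4
I_max = 1.2656

1.2656


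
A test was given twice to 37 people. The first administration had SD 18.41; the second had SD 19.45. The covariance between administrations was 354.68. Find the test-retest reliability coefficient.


r = cov(X,Y) / (SD_X * SD_Y)
r = 354.68 / (18.41 * 19.45)
r = 354.68 / 358.0745
r = 0.9905

0.9905


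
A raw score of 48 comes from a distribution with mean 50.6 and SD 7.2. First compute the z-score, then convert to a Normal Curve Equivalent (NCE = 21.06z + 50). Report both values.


z = (X - mean) / SD = (48 - 50.6) / 7.2
z = -2.6 / 7.2
z = -0.3611
NCE = NCE = 21.06z + 50
Carry z at full precision (z = -2.6 / 7.2) into the conversion:
NCE = 21.06 * (-2.6 / 7.2) + 50 = -54.756 / 7.2 + 50
NCE = -7.605 + 50
NCE = 42.395

42.395


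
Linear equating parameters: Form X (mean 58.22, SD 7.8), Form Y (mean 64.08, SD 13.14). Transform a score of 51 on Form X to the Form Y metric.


slope = SD_Y / SD_X = 13.14 / 7.8 ~ 1.6846
intercept = mean_Y - slope * mean_X = 64.08 - (13.14 / 7.8) * 58.22 ~ -33.9983
Y = slope * X + intercept. To avoid rounding drift from the rounded slope/intercept, evaluate the equivalent form Y = mean_Y + SD_Y * (X - mean_X) / SD_X at full precision:
Y = 64.08 + 13.14 * (51 - 58.22) / 7.8
Y = 64.08 - 13.14 * 7.22 / 7.8
Y = 64.08 - 94.8708 / 7.8
Y = 64.08 - 12.1629
Y = 51.9171

51.9171


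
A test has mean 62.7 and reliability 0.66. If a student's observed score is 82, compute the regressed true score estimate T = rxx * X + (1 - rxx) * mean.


T_est = rxx * X + (1 - rxx) * mean
T_est = 0.66 * 82 + 0.34 * 62.7
T_est = 54.12 + 21.318
T_est = 75.438

75.438


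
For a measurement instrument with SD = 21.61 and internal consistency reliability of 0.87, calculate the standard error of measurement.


SEM = SD * sqrt(1 - rxx)
SEM = 21.61 * sqrt(1 - 0.87)
SEM = 21.61 * sqrt(0.13) = 21.61 * 0.360555
SEM = 7.7916

7.7916


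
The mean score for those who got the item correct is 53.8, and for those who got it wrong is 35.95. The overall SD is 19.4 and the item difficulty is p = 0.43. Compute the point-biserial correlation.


q = 1 - p = 0.57
rpb = ((M1 - M0) / SD) * sqrt(p * q)
rpb = ((53.8 - 35.95) / 19.4) * sqrt(0.43 * 0.57)
rpb = 0.4555

0.4555


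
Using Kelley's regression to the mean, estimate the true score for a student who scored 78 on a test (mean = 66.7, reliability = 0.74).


T_est = rxx * X + (1 - rxx) * mean
T_est = 0.74 * 78 + 0.26 * 66.7
T_est = 57.72 + 17.342
T_est = 75.062

75.062


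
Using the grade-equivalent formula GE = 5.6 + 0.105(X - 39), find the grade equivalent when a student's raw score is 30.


raw - median = 30 - 39 = -9
slope * diff = 0.105 * -9 = -0.945
GE = 5.6 + -0.945
GE = 4.655

4.655


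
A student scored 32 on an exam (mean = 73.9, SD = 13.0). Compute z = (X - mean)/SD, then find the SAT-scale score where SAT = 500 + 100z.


z = (X - mean) / SD = (32 - 73.9) / 13.0
z = -41.9 / 13.0
z = -3.2231
SAT-scale = SAT = 500 + 100z
Carry z at full precision (z = -41.9 / 13.0) into the conversion:
SAT-scale = 500 + 100 * (-41.9 / 13.0) = 500 + -4190 / 13.0
SAT-scale = 500 + -322.3077
SAT-scale = 177.6923

177.6923


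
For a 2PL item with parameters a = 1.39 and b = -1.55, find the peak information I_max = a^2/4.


For 2PL, max info at theta = b = -1.55
I_max = a^2 / 4 = 1.39^2 / 4
= 1.9321 / 4
I_max = 0.483

0.483


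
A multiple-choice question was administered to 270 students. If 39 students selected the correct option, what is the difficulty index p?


Item difficulty p = number correct / total examinees
p = 39 / 270
p = 0.1444

0.1444


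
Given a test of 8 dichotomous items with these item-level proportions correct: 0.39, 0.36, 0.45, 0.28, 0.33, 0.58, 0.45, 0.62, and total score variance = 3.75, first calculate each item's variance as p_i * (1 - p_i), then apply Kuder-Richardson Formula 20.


For each item, compute p_i * q_i:
  Item 1: 0.39 * 0.61 = 0.2379
  Item 2: 0.36 * 0.64 = 0.2304
  Item 3: 0.45 * 0.55 = 0.2475
  Item 4: 0.28 * 0.72 = 0.2016
  Item 5: 0.33 * 0.67 = 0.2211
  Item 6: 0.58 * 0.42 = 0.2436
  Item 7: 0.45 * 0.55 = 0.2475
  Item 8: 0.62 * 0.38 = 0.2356
Sum(p_i * q_i) = 0.2379 + 0.2304 + 0.2475 + 0.2016 + 0.2211 + 0.2436 + 0.2475 + 0.2356 = 1.8652
KR-20 = (k/(k-1)) * (1 - Sum(p_i*q_i) / Var_total)
= (8/7) * (1 - 1.8652/3.75)
= 1.1429 * 0.5026
KR-20 = 0.5744

0.5744


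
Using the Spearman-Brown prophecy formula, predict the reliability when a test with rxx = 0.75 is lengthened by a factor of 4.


r_new = (n * rxx) / (1 + (n-1) * rxx)
r_new = (4 * 0.75) / (1 + 3 * 0.75)
r_new = 3.0 / 3.25
r_new = 0.9231

0.9231


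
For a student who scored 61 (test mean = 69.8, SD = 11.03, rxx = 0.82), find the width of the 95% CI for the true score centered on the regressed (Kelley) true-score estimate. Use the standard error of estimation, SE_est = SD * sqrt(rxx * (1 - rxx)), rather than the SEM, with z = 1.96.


True score estimate = 0.82*61 + 0.18*69.8 = 62.584
SE_est = SD * sqrt(rxx * (1 - rxx)) = 11.03 * sqrt(0.82 * 0.18) = 11.03 * sqrt(0.1476) = 4.237588
CI = T_est +/- z * SE_est, so width = 2 * z * SE_est = 2 * 1.96 * 4.237588
Width = 16.6113

16.6113


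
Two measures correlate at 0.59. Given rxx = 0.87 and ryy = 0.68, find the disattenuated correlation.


r_corrected = rxy / sqrt(rxx * ryy)
= 0.59 / sqrt(0.87 * 0.68)
= 0.59 / sqrt(0.5916)
= 0.59 / 0.769155
r_corrected = 0.7671

0.7671


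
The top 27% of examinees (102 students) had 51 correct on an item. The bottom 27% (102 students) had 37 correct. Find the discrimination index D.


p_upper = 51/102 = 0.5
p_lower = 37/102 = 0.3627
D = 0.5 - 0.3627 = 0.1373

0.1373


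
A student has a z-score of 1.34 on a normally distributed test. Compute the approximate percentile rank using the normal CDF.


CDF(z) = 0.5 * (1 + erf(z/sqrt(2)))
erf(0.9475) = 0.8198
CDF = 0.9099
Percentile rank = 0.9099 * 100 = 90.99

90.99


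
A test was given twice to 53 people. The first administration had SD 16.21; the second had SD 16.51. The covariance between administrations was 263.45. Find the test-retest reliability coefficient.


r = cov(X,Y) / (SD_X * SD_Y)
r = 263.45 / (16.21 * 16.51)
r = 263.45 / 267.6271
r = 0.9844

0.9844


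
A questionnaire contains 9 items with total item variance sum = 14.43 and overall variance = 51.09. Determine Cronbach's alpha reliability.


alpha = (k/(k-1)) * (1 - sum(si^2)/s_total^2)
= (9/8) * (1 - 14.43/51.09)
alpha = 0.8073

0.8073


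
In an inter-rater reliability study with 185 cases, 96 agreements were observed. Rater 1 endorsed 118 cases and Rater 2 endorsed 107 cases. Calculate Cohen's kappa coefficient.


P_o = 96/185 = 0.518919
P_e = (118*107 + 67*78) / 34225 = 0.521607
kappa = (P_o - P_e) / (1 - P_e)
kappa = (0.518919 - 0.521607) / (1 - 0.521607)
kappa = -0.0056

-0.0056


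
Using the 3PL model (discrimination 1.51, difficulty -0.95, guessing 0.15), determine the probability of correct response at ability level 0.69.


logit = 1.51*(0.69 - -0.95) = 2.4764
P* = 1/(1 + exp(-2.4764)) = 0.9225
P = 0.15 + (1 - 0.15) * 0.9225
P = 0.9341

0.9341


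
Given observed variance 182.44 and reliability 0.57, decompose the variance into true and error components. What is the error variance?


var_true = rxx * var_obs = 0.57 * 182.44 = 103.9908
var_error = var_obs - var_true
var_error = 182.44 - 103.9908
var_error = 78.4492

78.4492


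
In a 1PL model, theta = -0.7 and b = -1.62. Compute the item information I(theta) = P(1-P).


P = 1/(1+exp(-(-0.7--1.62))) = 0.715
I = P*(1-P) = 0.715 * 0.285
I = 0.2038

0.2038


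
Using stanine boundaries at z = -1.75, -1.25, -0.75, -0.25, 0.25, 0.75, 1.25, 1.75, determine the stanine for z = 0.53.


Stanine boundaries: [-1.75, -1.25, -0.75, -0.25, 0.25, 0.75, 1.25, 1.75]
z = 0.53
Check each boundary:
  z >= -1.75 -> could be stanine 2
  z >= -1.25 -> could be stanine 3
  z >= -0.75 -> could be stanine 4
  z >= -0.25 -> could be stanine 5
  z >= 0.25 -> could be stanine 6
  z < 0.75
  z < 1.25
  z < 1.75
Highest qualifying boundary gives stanine = 6

6


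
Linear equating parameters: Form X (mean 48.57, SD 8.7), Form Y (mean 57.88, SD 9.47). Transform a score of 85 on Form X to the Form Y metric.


slope = SD_Y / SD_X = 9.47 / 8.7 ~ 1.0885
intercept = mean_Y - slope * mean_X = 57.88 - (9.47 / 8.7) * 48.57 ~ 5.0113
Y = slope * X + intercept. To avoid rounding drift from the rounded slope/intercept, evaluate the equivalent form Y = mean_Y + SD_Y * (X - mean_X) / SD_X at full precision:
Y = 57.88 + 9.47 * (85 - 48.57) / 8.7
Y = 57.88 + 9.47 * 36.43 / 8.7
Y = 57.88 + 344.9921 / 8.7
Y = 57.88 + 39.6543
Y = 97.5343

97.5343


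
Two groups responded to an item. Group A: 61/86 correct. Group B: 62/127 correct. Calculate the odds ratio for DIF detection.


Odds_A = 61/25 = 2.44
Odds_B = 62/65 = 0.9538
OR = Odds_A / Odds_B = 2.44 / 0.9538
Exactly, OR = (61 * 65) / (25 * 62) = 3965 / 1550
OR = 2.5581

2.5581


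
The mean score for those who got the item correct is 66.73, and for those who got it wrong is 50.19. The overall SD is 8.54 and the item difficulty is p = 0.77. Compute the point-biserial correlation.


q = 1 - p = 0.23
rpb = ((M1 - M0) / SD) * sqrt(p * q)
rpb = ((66.73 - 50.19) / 8.54) * sqrt(0.77 * 0.23)
rpb = 0.8151

0.8151


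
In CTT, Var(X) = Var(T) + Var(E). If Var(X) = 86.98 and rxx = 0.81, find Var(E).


var_true = rxx * var_obs = 0.81 * 86.98 = 70.4538
var_error = var_obs - var_true
var_error = 86.98 - 70.4538
var_error = 16.5262

16.5262


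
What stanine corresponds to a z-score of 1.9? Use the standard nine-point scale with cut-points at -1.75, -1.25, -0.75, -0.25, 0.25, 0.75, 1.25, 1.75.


Stanine boundaries: [-1.75, -1.25, -0.75, -0.25, 0.25, 0.75, 1.25, 1.75]
z = 1.9
Check each boundary:
  z >= -1.75 -> could be stanine 2
  z >= -1.25 -> could be stanine 3
  z >= -0.75 -> could be stanine 4
  z >= -0.25 -> could be stanine 5
  z >= 0.25 -> could be stanine 6
  z >= 0.75 -> could be stanine 7
  z >= 1.25 -> could be stanine 8
  z >= 1.75 -> could be stanine 9
Highest qualifying boundary gives stanine = 9

9


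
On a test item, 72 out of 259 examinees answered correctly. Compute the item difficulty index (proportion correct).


Item difficulty p = number correct / total examinees
p = 72 / 259
p = 0.278

0.278


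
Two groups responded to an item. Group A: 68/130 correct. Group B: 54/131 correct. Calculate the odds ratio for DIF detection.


Odds_A = 68/62 = 1.0968
Odds_B = 54/77 = 0.7013
OR = Odds_A / Odds_B = 1.0968 / 0.7013
Exactly, OR = (68 * 77) / (62 * 54) = 5236 / 3348
OR = 1.5639

1.5639


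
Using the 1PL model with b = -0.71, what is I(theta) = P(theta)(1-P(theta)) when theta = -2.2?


P = 1/(1+exp(-(-2.2--0.71))) = 0.1839
I = P*(1-P) = 0.1839 * 0.8161
I = 0.1501

0.1501


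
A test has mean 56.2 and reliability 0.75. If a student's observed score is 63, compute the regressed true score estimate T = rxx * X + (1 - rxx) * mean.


T_est = rxx * X + (1 - rxx) * mean
T_est = 0.75 * 63 + 0.25 * 56.2
T_est = 47.25 + 14.05
T_est = 61.3

61.3


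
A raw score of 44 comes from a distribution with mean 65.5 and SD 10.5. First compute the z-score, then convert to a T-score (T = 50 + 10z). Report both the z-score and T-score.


z = (X - mean) / SD = (44 - 65.5) / 10.5
z = -21.5 / 10.5
z = -2.0476
T-score = T = 50 + 10z
Carry z at full precision (z = -21.5 / 10.5) into the conversion:
T-score = 50 + 10 * (-21.5 / 10.5) = 50 + -215 / 10.5
T-score = 50 + -20.4762
T-score = 29.5238

29.5238


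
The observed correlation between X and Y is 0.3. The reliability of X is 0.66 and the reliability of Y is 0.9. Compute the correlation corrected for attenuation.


r_corrected = rxy / sqrt(rxx * ryy)
= 0.3 / sqrt(0.66 * 0.9)
= 0.3 / sqrt(0.594)
= 0.3 / 0.770714
r_corrected = 0.3892

0.3892


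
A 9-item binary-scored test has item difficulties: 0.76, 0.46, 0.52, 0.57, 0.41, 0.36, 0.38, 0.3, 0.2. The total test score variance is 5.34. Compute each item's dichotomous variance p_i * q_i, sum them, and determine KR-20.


For each item, compute p_i * q_i:
  Item 1: 0.76 * 0.24 = 0.1824
  Item 2: 0.46 * 0.54 = 0.2484
  Item 3: 0.52 * 0.48 = 0.2496
  Item 4: 0.57 * 0.43 = 0.2451
  Item 5: 0.41 * 0.59 = 0.2419
  Item 6: 0.36 * 0.64 = 0.2304
  Item 7: 0.38 * 0.62 = 0.2356
  Item 8: 0.3 * 0.7 = 0.21
  Item 9: 0.2 * 0.8 = 0.16
Sum(p_i * q_i) = 0.1824 + 0.2484 + 0.2496 + 0.2451 + 0.2419 + 0.2304 + 0.2356 + 0.21 + 0.16 = 2.0034
KR-20 = (k/(k-1)) * (1 - Sum(p_i*q_i) / Var_total)
= (9/8) * (1 - 2.0034/5.34)
= 1.125 * 0.6248
KR-20 = 0.7029

0.7029


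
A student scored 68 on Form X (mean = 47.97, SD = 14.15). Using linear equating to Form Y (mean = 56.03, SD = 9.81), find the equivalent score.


slope = SD_Y / SD_X = 9.81 / 14.15 ~ 0.6933
intercept = mean_Y - slope * mean_X = 56.03 - (9.81 / 14.15) * 47.97 ~ 22.7731
Y = slope * X + intercept. To avoid rounding drift from the rounded slope/intercept, evaluate the equivalent form Y = mean_Y + SD_Y * (X - mean_X) / SD_X at full precision:
Y = 56.03 + 9.81 * (68 - 47.97) / 14.15
Y = 56.03 + 9.81 * 20.03 / 14.15
Y = 56.03 + 196.4943 / 14.15
Y = 56.03 + 13.8865
Y = 69.9165

69.9165


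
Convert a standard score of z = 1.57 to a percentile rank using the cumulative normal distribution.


CDF(z) = 0.5 * (1 + erf(z/sqrt(2)))
erf(1.1102) = 0.8836
CDF = 0.9418
Percentile rank = 0.9418 * 100 = 94.18

94.18


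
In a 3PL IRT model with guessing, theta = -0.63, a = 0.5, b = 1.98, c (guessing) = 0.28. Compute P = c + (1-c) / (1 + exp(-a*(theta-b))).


logit = 0.5*(-0.63 - 1.98) = -1.305
P* = 1/(1 + exp(--1.305)) = 0.2133
P = 0.28 + (1 - 0.28) * 0.2133
P = 0.4336

0.4336


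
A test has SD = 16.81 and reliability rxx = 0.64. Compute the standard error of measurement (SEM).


SEM = SD * sqrt(1 - rxx)
SEM = 16.81 * sqrt(1 - 0.64)
SEM = 16.81 * sqrt(0.36) = 16.81 * 0.6
SEM = 10.086

10.086


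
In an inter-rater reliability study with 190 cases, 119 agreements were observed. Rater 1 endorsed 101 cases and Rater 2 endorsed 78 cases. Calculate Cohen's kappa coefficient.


P_o = 119/190 = 0.626316
P_e = (101*78 + 89*112) / 36100 = 0.494349
kappa = (P_o - P_e) / (1 - P_e)
kappa = (0.626316 - 0.494349) / (1 - 0.494349)
kappa = 0.261

0.261


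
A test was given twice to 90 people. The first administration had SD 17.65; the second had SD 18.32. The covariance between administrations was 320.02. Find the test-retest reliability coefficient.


r = cov(X,Y) / (SD_X * SD_Y)
r = 320.02 / (17.65 * 18.32)
r = 320.02 / 323.348
r = 0.9897

0.9897


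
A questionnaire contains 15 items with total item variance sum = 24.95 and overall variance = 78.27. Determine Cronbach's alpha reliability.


alpha = (k/(k-1)) * (1 - sum(si^2)/s_total^2)
= (15/14) * (1 - 24.95/78.27)
alpha = 0.7299

0.7299


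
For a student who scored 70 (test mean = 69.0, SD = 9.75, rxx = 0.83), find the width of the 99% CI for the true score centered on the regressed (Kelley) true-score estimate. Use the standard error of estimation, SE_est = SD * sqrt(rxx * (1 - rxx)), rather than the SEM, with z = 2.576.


True score estimate = 0.83*70 + 0.17*69.0 = 69.83
SE_est = SD * sqrt(rxx * (1 - rxx)) = 9.75 * sqrt(0.83 * 0.17) = 9.75 * sqrt(0.1411) = 3.66242
CI = T_est +/- z * SE_est, so width = 2 * z * SE_est = 2 * 2.576 * 3.66242
Width = 18.8688

18.8688


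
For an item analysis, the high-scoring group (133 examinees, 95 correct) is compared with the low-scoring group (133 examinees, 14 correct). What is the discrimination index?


p_upper = 95/133 = 0.7143
p_lower = 14/133 = 0.1053
D = 0.7143 - 0.1053 = 0.609

0.609


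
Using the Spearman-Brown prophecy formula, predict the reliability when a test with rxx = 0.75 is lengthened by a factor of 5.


r_new = (n * rxx) / (1 + (n-1) * rxx)
r_new = (5 * 0.75) / (1 + 4 * 0.75)
r_new = 3.75 / 4.0
r_new = 0.9375

0.9375


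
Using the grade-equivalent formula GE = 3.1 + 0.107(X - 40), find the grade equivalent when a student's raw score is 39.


raw - median = 39 - 40 = -1
slope * diff = 0.107 * -1 = -0.107
GE = 3.1 + -0.107
GE = 2.993

2.993


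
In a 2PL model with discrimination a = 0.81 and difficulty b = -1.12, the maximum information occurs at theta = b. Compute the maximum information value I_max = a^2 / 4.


For 2PL, max info at theta = b = -1.12
I_max = a^2 / 4 = 0.81^2 / 4
= 0.6561 / 4
I_max = 0.164

0.164


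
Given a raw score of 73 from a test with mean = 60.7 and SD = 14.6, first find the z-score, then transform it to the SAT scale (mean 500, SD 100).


z = (X - mean) / SD = (73 - 60.7) / 14.6
z = 12.3 / 14.6
z = 0.8425
SAT-scale = SAT = 500 + 100z
Carry z at full precision (z = 12.3 / 14.6) into the conversion:
SAT-scale = 500 + 100 * (12.3 / 14.6) = 500 + 1230 / 14.6
SAT-scale = 500 + 84.2466
SAT-scale = 584.2466

584.2466


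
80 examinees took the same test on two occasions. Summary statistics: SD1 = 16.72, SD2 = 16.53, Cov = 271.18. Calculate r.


r = cov(X,Y) / (SD_X * SD_Y)
r = 271.18 / (16.72 * 16.53)
r = 271.18 / 276.3816
r = 0.9812

0.9812


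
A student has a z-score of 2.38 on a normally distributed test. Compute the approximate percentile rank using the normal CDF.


CDF(z) = 0.5 * (1 + erf(z/sqrt(2)))
erf(1.6829) = 0.9827
CDF = 0.9913
Percentile rank = 0.9913 * 100 = 99.13

99.13


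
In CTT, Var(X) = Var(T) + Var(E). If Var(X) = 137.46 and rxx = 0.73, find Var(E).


var_true = rxx * var_obs = 0.73 * 137.46 = 100.3458
var_error = var_obs - var_true
var_error = 137.46 - 100.3458
var_error = 37.1142

37.1142


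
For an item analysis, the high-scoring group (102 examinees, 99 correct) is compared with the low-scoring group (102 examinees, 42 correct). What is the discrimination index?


p_upper = 99/102 = 0.9706
p_lower = 42/102 = 0.4118
D = 0.9706 - 0.4118 = 0.5588

0.5588


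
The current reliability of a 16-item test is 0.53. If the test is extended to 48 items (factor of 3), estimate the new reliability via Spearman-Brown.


r_new = (n * rxx) / (1 + (n-1) * rxx)
r_new = (3 * 0.53) / (1 + 2 * 0.53)
r_new = 1.59 / 2.06
r_new = 0.7718

0.7718


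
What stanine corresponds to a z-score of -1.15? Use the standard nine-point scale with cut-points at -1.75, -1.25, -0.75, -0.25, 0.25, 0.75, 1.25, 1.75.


Stanine boundaries: [-1.75, -1.25, -0.75, -0.25, 0.25, 0.75, 1.25, 1.75]
z = -1.15
Check each boundary:
  z >= -1.75 -> could be stanine 2
  z >= -1.25 -> could be stanine 3
  z < -0.75
  z < -0.25
  z < 0.25
  z < 0.75
  z < 1.25
  z < 1.75
Highest qualifying boundary gives stanine = 3

3


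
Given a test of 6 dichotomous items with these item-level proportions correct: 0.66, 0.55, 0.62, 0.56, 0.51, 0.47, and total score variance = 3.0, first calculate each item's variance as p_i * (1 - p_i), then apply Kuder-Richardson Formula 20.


For each item, compute p_i * q_i:
  Item 1: 0.66 * 0.34 = 0.2244
  Item 2: 0.55 * 0.45 = 0.2475
  Item 3: 0.62 * 0.38 = 0.2356
  Item 4: 0.56 * 0.44 = 0.2464
  Item 5: 0.51 * 0.49 = 0.2499
  Item 6: 0.47 * 0.53 = 0.2491
Sum(p_i * q_i) = 0.2244 + 0.2475 + 0.2356 + 0.2464 + 0.2499 + 0.2491 = 1.4529
KR-20 = (k/(k-1)) * (1 - Sum(p_i*q_i) / Var_total)
= (6/5) * (1 - 1.4529/3.0)
= 1.2 * 0.5157
KR-20 = 0.6188

0.6188


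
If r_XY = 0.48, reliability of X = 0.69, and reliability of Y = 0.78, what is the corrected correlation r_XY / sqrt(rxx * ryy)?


r_corrected = rxy / sqrt(rxx * ryy)
= 0.48 / sqrt(0.69 * 0.78)
= 0.48 / sqrt(0.5382)
= 0.48 / 0.733621
r_corrected = 0.6543

0.6543


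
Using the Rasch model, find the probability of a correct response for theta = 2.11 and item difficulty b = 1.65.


theta - b = 2.11 - 1.65 = 0.46
exp(-(theta - b)) = exp(-0.46) = 0.6313
P = 1 / (1 + 0.6313)
P = 0.613

0.613


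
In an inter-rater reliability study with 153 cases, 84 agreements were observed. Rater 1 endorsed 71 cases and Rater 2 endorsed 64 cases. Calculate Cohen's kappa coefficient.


P_o = 84/153 = 0.54902
P_e = (71*64 + 82*89) / 23409 = 0.505874
kappa = (P_o - P_e) / (1 - P_e)
kappa = (0.54902 - 0.505874) / (1 - 0.505874)
kappa = 0.0873

0.0873


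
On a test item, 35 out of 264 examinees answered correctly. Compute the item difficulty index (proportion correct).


Item difficulty p = number correct / total examinees
p = 35 / 264
p = 0.1326

0.1326


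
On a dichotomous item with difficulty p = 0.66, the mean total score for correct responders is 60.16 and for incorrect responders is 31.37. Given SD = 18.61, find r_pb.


q = 1 - p = 0.34
rpb = ((M1 - M0) / SD) * sqrt(p * q)
rpb = ((60.16 - 31.37) / 18.61) * sqrt(0.66 * 0.34)
rpb = 0.7328

0.7328


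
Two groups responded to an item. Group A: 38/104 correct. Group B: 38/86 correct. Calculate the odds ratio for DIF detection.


Odds_A = 38/66 = 0.5758
Odds_B = 38/48 = 0.7917
OR = Odds_A / Odds_B = 0.5758 / 0.7917
Exactly, OR = (38 * 48) / (66 * 38) = 1824 / 2508
OR = 0.7273

0.7273


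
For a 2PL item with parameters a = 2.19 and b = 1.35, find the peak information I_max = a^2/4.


For 2PL, max info at theta = b = 1.35
I_max = a^2 / 4 = 2.19^2 / 4
= 4.7961 / 4
I_max = 1.199

1.199


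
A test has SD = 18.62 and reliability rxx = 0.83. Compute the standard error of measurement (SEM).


SEM = SD * sqrt(1 - rxx)
SEM = 18.62 * sqrt(1 - 0.83)
SEM = 18.62 * sqrt(0.17) = 18.62 * 0.412311
SEM = 7.6772

7.6772


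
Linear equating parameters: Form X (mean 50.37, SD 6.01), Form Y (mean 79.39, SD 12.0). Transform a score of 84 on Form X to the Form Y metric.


slope = SD_Y / SD_X = 12.0 / 6.01 ~ 1.9967
intercept = mean_Y - slope * mean_X = 79.39 - (12.0 / 6.01) * 50.37 ~ -21.1824
Y = slope * X + intercept. To avoid rounding drift from the rounded slope/intercept, evaluate the equivalent form Y = mean_Y + SD_Y * (X - mean_X) / SD_X at full precision:
Y = 79.39 + 12.0 * (84 - 50.37) / 6.01
Y = 79.39 + 12.0 * 33.63 / 6.01
Y = 79.39 + 403.56 / 6.01
Y = 79.39 + 67.1481
Y = 146.5381

146.5381


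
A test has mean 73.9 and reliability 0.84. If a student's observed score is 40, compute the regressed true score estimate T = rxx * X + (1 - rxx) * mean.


T_est = rxx * X + (1 - rxx) * mean
T_est = 0.84 * 40 + 0.16 * 73.9
T_est = 33.6 + 11.824
T_est = 45.424

45.424


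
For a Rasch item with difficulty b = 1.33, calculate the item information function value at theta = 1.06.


P = 1/(1+exp(-(1.06-1.33))) = 0.4329
I = P*(1-P) = 0.4329 * 0.5671
I = 0.2455

0.2455


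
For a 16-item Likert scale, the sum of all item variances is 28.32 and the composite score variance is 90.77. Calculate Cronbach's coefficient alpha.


alpha = (k/(k-1)) * (1 - sum(si^2)/s_total^2)
= (16/15) * (1 - 28.32/90.77)
alpha = 0.7339

0.7339


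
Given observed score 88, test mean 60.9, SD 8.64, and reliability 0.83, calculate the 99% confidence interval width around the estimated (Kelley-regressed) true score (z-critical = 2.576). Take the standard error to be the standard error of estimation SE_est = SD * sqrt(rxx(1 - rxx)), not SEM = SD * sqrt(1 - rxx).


True score estimate = 0.83*88 + 0.17*60.9 = 83.393
SE_est = SD * sqrt(rxx * (1 - rxx)) = 8.64 * sqrt(0.83 * 0.17) = 8.64 * sqrt(0.1411) = 3.245467
CI = T_est +/- z * SE_est, so width = 2 * z * SE_est = 2 * 2.576 * 3.245467
Width = 16.7206

16.7206


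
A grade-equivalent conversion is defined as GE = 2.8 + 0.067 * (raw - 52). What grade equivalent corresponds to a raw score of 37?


raw - median = 37 - 52 = -15
slope * diff = 0.067 * -15 = -1.005
GE = 2.8 + -1.005
GE = 1.795

1.795


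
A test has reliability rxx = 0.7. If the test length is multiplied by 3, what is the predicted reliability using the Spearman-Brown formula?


r_new = (n * rxx) / (1 + (n-1) * rxx)
r_new = (3 * 0.7) / (1 + 2 * 0.7)
r_new = 2.1 / 2.4
r_new = 0.875

0.875


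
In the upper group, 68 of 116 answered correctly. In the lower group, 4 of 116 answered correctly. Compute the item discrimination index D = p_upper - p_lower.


p_upper = 68/116 = 0.5862
p_lower = 4/116 = 0.0345
D = 0.5862 - 0.0345 = 0.5517

0.5517


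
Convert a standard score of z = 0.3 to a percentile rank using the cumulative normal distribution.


CDF(z) = 0.5 * (1 + erf(z/sqrt(2)))
erf(0.2121) = 0.2358
CDF = 0.6179
Percentile rank = 0.6179 * 100 = 61.79

61.79


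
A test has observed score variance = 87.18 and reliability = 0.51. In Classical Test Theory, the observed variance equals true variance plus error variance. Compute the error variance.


var_true = rxx * var_obs = 0.51 * 87.18 = 44.4618
var_error = var_obs - var_true
var_error = 87.18 - 44.4618
var_error = 42.7182

42.7182


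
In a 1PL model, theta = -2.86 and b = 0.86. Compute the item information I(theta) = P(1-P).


P = 1/(1+exp(-(-2.86-0.86))) = 0.0237
I = P*(1-P) = 0.0237 * 0.9763
I = 0.0231

0.0231


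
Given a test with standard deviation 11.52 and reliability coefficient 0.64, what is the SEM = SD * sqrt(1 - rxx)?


SEM = SD * sqrt(1 - rxx)
SEM = 11.52 * sqrt(1 - 0.64)
SEM = 11.52 * sqrt(0.36) = 11.52 * 0.6
SEM = 6.912

6.912


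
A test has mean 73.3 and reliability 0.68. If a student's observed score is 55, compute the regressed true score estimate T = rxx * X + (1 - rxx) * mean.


T_est = rxx * X + (1 - rxx) * mean
T_est = 0.68 * 55 + 0.32 * 73.3
T_est = 37.4 + 23.456
T_est = 60.856

60.856


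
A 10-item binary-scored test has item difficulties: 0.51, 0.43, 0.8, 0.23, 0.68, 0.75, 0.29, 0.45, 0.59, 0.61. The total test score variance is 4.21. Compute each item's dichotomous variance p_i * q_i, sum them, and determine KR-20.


For each item, compute p_i * q_i:
  Item 1: 0.51 * 0.49 = 0.2499
  Item 2: 0.43 * 0.57 = 0.2451
  Item 3: 0.8 * 0.2 = 0.16
  Item 4: 0.23 * 0.77 = 0.1771
  Item 5: 0.68 * 0.32 = 0.2176
  Item 6: 0.75 * 0.25 = 0.1875
  Item 7: 0.29 * 0.71 = 0.2059
  Item 8: 0.45 * 0.55 = 0.2475
  Item 9: 0.59 * 0.41 = 0.2419
  Item 10: 0.61 * 0.39 = 0.2379
Sum(p_i * q_i) = 0.2499 + 0.2451 + 0.16 + 0.1771 + 0.2176 + 0.1875 + 0.2059 + 0.2475 + 0.2419 + 0.2379 = 2.1704
KR-20 = (k/(k-1)) * (1 - Sum(p_i*q_i) / Var_total)
= (10/9) * (1 - 2.1704/4.21)
= 1.1111 * 0.4845
KR-20 = 0.5383

0.5383


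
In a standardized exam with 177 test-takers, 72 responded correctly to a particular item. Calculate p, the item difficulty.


Item difficulty p = number correct / total examinees
p = 72 / 177
p = 0.4068

0.4068


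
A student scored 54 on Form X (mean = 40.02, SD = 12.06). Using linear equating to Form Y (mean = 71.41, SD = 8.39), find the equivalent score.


slope = SD_Y / SD_X = 8.39 / 12.06 ~ 0.6957
intercept = mean_Y - slope * mean_X = 71.41 - (8.39 / 12.06) * 40.02 ~ 43.5686
Y = slope * X + intercept. To avoid rounding drift from the rounded slope/intercept, evaluate the equivalent form Y = mean_Y + SD_Y * (X - mean_X) / SD_X at full precision:
Y = 71.41 + 8.39 * (54 - 40.02) / 12.06
Y = 71.41 + 8.39 * 13.98 / 12.06
Y = 71.41 + 117.2922 / 12.06
Y = 71.41 + 9.7257
Y = 81.1357

81.1357


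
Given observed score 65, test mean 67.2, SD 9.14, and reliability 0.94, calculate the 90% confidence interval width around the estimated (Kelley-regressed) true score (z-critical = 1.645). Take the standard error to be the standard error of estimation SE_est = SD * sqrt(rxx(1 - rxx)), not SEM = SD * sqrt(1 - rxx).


True score estimate = 0.94*65 + 0.06*67.2 = 65.132
SE_est = SD * sqrt(rxx * (1 - rxx)) = 9.14 * sqrt(0.94 * 0.06) = 9.14 * sqrt(0.0564) = 2.17063
CI = T_est +/- z * SE_est, so width = 2 * z * SE_est = 2 * 1.645 * 2.17063
Width = 7.1414

7.1414


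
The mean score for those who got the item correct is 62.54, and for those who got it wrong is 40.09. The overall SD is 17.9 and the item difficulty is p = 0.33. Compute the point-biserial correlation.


q = 1 - p = 0.67
rpb = ((M1 - M0) / SD) * sqrt(p * q)
rpb = ((62.54 - 40.09) / 17.9) * sqrt(0.33 * 0.67)
rpb = 0.5897

0.5897


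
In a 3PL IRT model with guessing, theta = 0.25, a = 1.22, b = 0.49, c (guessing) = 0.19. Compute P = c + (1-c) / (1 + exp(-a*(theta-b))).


logit = 1.22*(0.25 - 0.49) = -0.2928
P* = 1/(1 + exp(--0.2928)) = 0.4273
P = 0.19 + (1 - 0.19) * 0.4273
P = 0.5361

0.5361


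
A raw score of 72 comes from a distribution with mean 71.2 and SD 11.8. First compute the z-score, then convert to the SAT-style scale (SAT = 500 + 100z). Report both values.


z = (X - mean) / SD = (72 - 71.2) / 11.8
z = 0.8 / 11.8
z = 0.0678
SAT-scale = SAT = 500 + 100z
Carry z at full precision (z = 0.8 / 11.8) into the conversion:
SAT-scale = 500 + 100 * (0.8 / 11.8) = 500 + 80 / 11.8
SAT-scale = 500 + 6.7797
SAT-scale = 506.7797

506.7797


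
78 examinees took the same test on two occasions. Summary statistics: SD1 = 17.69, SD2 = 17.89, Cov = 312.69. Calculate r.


r = cov(X,Y) / (SD_X * SD_Y)
r = 312.69 / (17.69 * 17.89)
r = 312.69 / 316.4741
r = 0.988

0.988


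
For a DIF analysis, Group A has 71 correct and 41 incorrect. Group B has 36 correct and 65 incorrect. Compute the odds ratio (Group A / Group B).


Odds_A = 71/41 = 1.7317
Odds_B = 36/65 = 0.5538
OR = Odds_A / Odds_B = 1.7317 / 0.5538
Exactly, OR = (71 * 65) / (41 * 36) = 4615 / 1476
OR = 3.1267

3.1267


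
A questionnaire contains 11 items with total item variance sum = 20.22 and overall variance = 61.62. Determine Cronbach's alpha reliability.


alpha = (k/(k-1)) * (1 - sum(si^2)/s_total^2)
= (11/10) * (1 - 20.22/61.62)
alpha = 0.739

0.739


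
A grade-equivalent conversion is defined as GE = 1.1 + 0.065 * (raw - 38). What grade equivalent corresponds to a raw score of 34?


raw - median = 34 - 38 = -4
slope * diff = 0.065 * -4 = -0.26
GE = 1.1 + -0.26
GE = 0.84

0.84
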